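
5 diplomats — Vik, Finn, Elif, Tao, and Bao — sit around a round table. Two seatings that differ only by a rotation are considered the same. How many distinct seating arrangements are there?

24

Seat Vik anywhere (absorbing the rotational symmetry), then permute the other 4: (4)! = 24.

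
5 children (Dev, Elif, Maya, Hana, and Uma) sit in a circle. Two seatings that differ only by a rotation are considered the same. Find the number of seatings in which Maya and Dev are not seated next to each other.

12

Without the restriction there are (4)! = 24 seatings.
Seatings with Maya beside Dev: treat them as a block with 2 internal orders, giving 2 × (3)! = 12.
Subtracting, 24 − 12 = 12.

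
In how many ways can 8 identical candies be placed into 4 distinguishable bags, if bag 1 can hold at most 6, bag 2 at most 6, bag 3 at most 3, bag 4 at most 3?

Ignoring the caps, the number of non-negative solutions to x_1+…+x_4 = 8 is C(11,3) = 165.
Subtract solutions that violate a single cap (substitute x_i' = x_i − (cap_i+1)): x_1 ≥ 7 gives C(4,3) = 4; x_2 ≥ 7 gives C(4,3) = 4; x_3 ≥ 4 gives C(7,3) = 35; x_4 ≥ 4 gives C(7,3) = 35. Together 78.
Add back pairs where two caps are both exceeded: 0 + 0 + 0 + 0 + 0 + 1 = 1.
By inclusion–exclusion the count is 165 − 78 + 1 = 88.

88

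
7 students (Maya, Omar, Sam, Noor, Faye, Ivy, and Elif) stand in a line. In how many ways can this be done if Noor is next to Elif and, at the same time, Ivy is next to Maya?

Treat {Noor,Elif} as one block (2 orders) and {Ivy,Maya} as another (2 orders).
That leaves 5 units to arrange: 2 × 2 × 5! = 4 × 120 = 480.

480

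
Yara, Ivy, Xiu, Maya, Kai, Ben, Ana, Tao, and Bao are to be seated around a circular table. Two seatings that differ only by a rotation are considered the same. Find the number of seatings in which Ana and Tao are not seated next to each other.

All circular seatings of 9 people number (8)! = 40320.
Seatings with Ana beside Tao: treat them as a block with 2 internal orders, giving 2 × (7)! = 10080.
Subtracting, 40320 − 10080 = 30240.

30240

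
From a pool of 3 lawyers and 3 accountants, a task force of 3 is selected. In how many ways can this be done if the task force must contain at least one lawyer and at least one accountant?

18

With no constraint there are C(6,3) = 20 possible selections.
Selections missing a whole group: no lawyers → C(3,3) = 1; no accountants → C(3,3) = 1.
Both groups omitted at once is impossible, so 20 − 2 = 18.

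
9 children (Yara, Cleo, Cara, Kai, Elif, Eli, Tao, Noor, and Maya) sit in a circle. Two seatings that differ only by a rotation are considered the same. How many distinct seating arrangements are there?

Around a circle, 9 distinct people have 9!/9 = (8)! = 40320 rotationally distinct seatings.

40320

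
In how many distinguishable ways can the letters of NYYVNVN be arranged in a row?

The 7 letters of NYYVNVN have repeats: N appearing 3 times, V appearing twice, and Y appearing twice.
Dividing 7! = 5040 by 3!·2!·2! = 24 for the repeated letters gives 210.

210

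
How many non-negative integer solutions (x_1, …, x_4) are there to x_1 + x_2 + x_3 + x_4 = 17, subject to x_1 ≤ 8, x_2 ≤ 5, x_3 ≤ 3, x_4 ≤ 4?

20

By stars and bars, unrestricted non-negative solutions to x_1+…+x_4 = 17 number C(17+3,3) = 1140.
Subtract solutions that violate a single cap (substitute x_i' = x_i − (cap_i+1)): x_1 ≥ 9 gives C(11,3) = 165; x_2 ≥ 6 gives C(14,3) = 364; x_3 ≥ 4 gives C(16,3) = 560; x_4 ≥ 5 gives C(15,3) = 455. Together 1544.
Add back pairs where two caps are both exceeded: 10 + 35 + 20 + 120 + 84 + 165 = 434.
Subtract triples: 0 + 0 + 0 + 10 = 10.
By inclusion–exclusion the count is 1140 − 1544 + 434 − 10 = 20.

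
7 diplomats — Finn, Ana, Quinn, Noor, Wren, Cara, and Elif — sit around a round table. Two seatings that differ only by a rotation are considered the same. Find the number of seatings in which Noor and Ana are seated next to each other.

240

Glue Noor and Ana into a block (2 internal orders). Seating 6 units around a circle gives (5)! arrangements.
So 2 × (5)! = 2 × 120 = 240.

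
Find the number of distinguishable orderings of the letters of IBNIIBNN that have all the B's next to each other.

Treat the 2 copies of B as a single block. The multiset to arrange is then {BB, I, I, I, N, N, N}, 7 items in all.
That gives (7)!/(3!·3!) = 140 arrangements.

140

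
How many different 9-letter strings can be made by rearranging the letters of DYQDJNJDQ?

The 9 letters of DYQDJNJDQ have repeats: D appearing 3 times, J appearing twice, and Q appearing twice.
So there are 9! / (3!·2!·2!) = 15120 distinguishable arrangements.

15120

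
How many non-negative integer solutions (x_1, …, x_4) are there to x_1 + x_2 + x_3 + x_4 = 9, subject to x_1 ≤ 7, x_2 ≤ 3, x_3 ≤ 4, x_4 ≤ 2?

56

Without the upper bounds there are C(12,3) = 220 ways to split 9 among 4 variables.
Subtract solutions that violate a single cap (substitute x_i' = x_i − (cap_i+1)): x_1 ≥ 8 gives C(4,3) = 4; x_2 ≥ 4 gives C(8,3) = 56; x_3 ≥ 5 gives C(7,3) = 35; x_4 ≥ 3 gives C(9,3) = 84. Together 179.
Add back pairs where two caps are both exceeded: 0 + 0 + 0 + 1 + 10 + 4 = 15.
By inclusion–exclusion the count is 220 − 179 + 15 = 56.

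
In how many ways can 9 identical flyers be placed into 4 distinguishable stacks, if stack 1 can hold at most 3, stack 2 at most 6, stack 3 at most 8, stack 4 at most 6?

143

Ignoring the caps, the number of non-negative solutions to x_1+…+x_4 = 9 is C(12,3) = 220.
Subtract solutions that violate a single cap (substitute x_i' = x_i − (cap_i+1)): x_1 ≥ 4 gives C(8,3) = 56; x_2 ≥ 7 gives C(5,3) = 10; x_3 ≥ 9 gives C(3,3) = 1; x_4 ≥ 7 gives C(5,3) = 10. Together 77.
No two caps can be exceeded simultaneously, so the pair terms are all 0.
By inclusion–exclusion the count is 220 − 77 + 0 = 143.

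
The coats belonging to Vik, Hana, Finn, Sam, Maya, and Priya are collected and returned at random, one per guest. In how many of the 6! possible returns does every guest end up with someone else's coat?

265

Count assignments avoiding every fixed point. For any j of the 6 guests fixed to their own coat, the other 6−j can be arranged in (6−j)! ways.
By inclusion–exclusion this is Σ_{j=0}^{6} (−1)^j C(6,j)·(6−j)!.
Computing: 720 − 720 + 360 − 120 + 30 − 6 + 1 = 265.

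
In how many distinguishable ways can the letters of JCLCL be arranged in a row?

JCLCL has 5 letters with C appearing twice and L appearing twice.
The number of distinct arrangements is 5!/(2!·2!) = 120/4 = 30.

30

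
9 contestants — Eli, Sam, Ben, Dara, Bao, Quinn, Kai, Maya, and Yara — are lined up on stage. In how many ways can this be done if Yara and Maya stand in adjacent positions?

Place the 7 others and the Yara-Maya pair as 8 objects in a line; the pair has 2 internal arrangements.
So the count is 2·(8)! = 80640.

80640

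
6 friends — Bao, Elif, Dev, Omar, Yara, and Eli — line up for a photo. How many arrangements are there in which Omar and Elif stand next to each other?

240

Glue Omar and Elif into one block (2 internal orders), leaving 5 units to arrange in a row.
So the count is 2·(5)! = 240.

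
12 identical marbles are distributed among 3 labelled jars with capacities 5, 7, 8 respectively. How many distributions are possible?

By stars and bars, unrestricted non-negative solutions to x_1+…+x_3 = 12 number C(12+2,2) = 91.
Subtract solutions that violate a single cap (substitute x_i' = x_i − (cap_i+1)): x_1 ≥ 6 gives C(8,2) = 28; x_2 ≥ 8 gives C(6,2) = 15; x_3 ≥ 9 gives C(5,2) = 10. Together 53.
No two caps can be exceeded simultaneously, so the pair terms are all 0.
By inclusion–exclusion the count is 91 − 53 + 0 = 38.

38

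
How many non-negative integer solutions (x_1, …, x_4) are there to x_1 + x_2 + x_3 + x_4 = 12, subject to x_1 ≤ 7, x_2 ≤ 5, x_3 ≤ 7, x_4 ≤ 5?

218

By stars and bars, unrestricted non-negative solutions to x_1+…+x_4 = 12 number C(12+3,3) = 455.
Subtract solutions that violate a single cap (substitute x_i' = x_i − (cap_i+1)): x_1 ≥ 8 gives C(7,3) = 35; x_2 ≥ 6 gives C(9,3) = 84; x_3 ≥ 8 gives C(7,3) = 35; x_4 ≥ 6 gives C(9,3) = 84. Together 238.
Add back pairs where two caps are both exceeded: 0 + 0 + 0 + 0 + 1 + 0 = 1.
By inclusion–exclusion the count is 455 − 238 + 1 = 218.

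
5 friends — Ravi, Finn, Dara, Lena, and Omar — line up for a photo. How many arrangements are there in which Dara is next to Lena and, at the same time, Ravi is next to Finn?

Treat {Dara,Lena} as one block (2 orders) and {Ravi,Finn} as another (2 orders).
That leaves 3 units to arrange: 2 × 2 × 3! = 4 × 6 = 24.

24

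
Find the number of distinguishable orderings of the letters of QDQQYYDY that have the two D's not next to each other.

Total arrangements of QDQQYYDY: 8!/(3!·3!·2!) = 560.
If the two D's are adjacent, glue them into one block, leaving 7 items to arrange: (7)!/(3!·3!) = 140 ways.
Subtracting, 560 − 140 = 420 arrangements keep the D's apart.

420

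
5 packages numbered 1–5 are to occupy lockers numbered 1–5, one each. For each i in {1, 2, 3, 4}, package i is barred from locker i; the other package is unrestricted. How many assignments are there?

Let Aᵢ (for 1 ≤ i ≤ 4) be the placements that put package i in its forbidden locker. Any j of these fix j positions, leaving (5−j)! ways to fill the rest, and there are C(4,j) ways to pick which j.
By inclusion–exclusion, the number of valid placements is Σ_{j=0}^{4} (−1)^j C(4,j)·(5−j)!.
Computing: 120 − 96 + 36 − 8 + 1 = 53.

53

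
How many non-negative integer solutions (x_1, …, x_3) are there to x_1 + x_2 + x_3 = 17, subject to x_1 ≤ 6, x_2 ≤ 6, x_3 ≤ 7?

Ignoring the caps, the number of non-negative solutions to x_1+…+x_3 = 17 is C(19,2) = 171.
Subtract solutions that violate a single cap (substitute x_i' = x_i − (cap_i+1)): x_1 ≥ 7 gives C(12,2) = 66; x_2 ≥ 7 gives C(12,2) = 66; x_3 ≥ 8 gives C(11,2) = 55. Together 187.
Add back pairs where two caps are both exceeded: 10 + 6 + 6 = 22.
By inclusion–exclusion the count is 171 − 187 + 22 = 6.

6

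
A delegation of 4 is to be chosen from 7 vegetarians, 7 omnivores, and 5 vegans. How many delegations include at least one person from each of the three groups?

Total 4-person selections from all 19: C(19,4) = 3876.
Selections missing a whole group: no vegetarians → C(12,4) = 495; no omnivores → C(12,4) = 495; no vegans → C(14,4) = 1001.
Add back selections omitting two groups (i.e. drawn from a single group): C(7,4) + C(7,4) + C(5,4) = 75.
By inclusion–exclusion: 3876 − 1991 + 75 = 1960.

1960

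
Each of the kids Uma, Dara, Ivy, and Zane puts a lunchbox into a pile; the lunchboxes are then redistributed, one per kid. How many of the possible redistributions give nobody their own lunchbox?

This is the derangement count D_4: permutations of 4 items with no fixed point.
By inclusion–exclusion this is Σ_{j=0}^{4} (−1)^j C(4,j)·(4−j)!.
Computing: 24 − 24 + 12 − 4 + 1 = 9.

9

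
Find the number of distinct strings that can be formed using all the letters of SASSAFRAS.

The 9 letters of SASSAFRAS have repeats: A appearing 3 times and S appearing 4 times.
The number of distinct arrangements is 9!/(4!·3!) = 362880/144 = 2520.

2520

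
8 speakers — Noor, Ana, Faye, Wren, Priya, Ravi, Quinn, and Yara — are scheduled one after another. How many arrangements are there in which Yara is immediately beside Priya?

Treat {Yara, Priya} as a single unit. There are 7 units to order, and the pair itself can be ordered 2 ways.
So the count is 2·(7)! = 10080.

10080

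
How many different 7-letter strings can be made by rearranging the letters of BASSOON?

BASSOON has 7 letters with O appearing twice and S appearing twice.
Dividing 7! = 5040 by 2!·2! = 4 for the repeated letters gives 1260.

1260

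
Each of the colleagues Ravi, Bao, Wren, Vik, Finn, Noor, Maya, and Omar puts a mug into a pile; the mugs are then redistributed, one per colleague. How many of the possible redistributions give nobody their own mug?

Let Aᵢ be the assignments in which colleague i gets their own mug. We want the size of the complement of A₁∪…∪A_8.
By inclusion–exclusion this is Σ_{j=0}^{8} (−1)^j C(8,j)·(8−j)!.
Computing: 40320 − 40320 + 20160 − 6720 + 1680 − 336 + 56 − 8 + 1 = 14833.

14833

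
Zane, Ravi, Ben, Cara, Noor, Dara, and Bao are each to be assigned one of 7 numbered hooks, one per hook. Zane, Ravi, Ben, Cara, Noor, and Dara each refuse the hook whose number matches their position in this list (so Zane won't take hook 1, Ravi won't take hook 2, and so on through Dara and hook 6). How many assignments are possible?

2119

Let Aᵢ (for 1 ≤ i ≤ 6) be the placements that put person i in their forbidden hook. Any j of these fix j positions, leaving (7−j)! ways to fill the rest, and there are C(6,j) ways to pick which j.
By inclusion–exclusion, the number of valid placements is Σ_{j=0}^{6} (−1)^j C(6,j)·(7−j)!.
Computing: 5040 − 4320 + 1800 − 480 + 90 − 12 + 1 = 2119.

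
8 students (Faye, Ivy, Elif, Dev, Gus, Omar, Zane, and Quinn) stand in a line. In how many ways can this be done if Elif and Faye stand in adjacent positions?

10080

Treat {Elif, Faye} as a single unit. There are 7 units to order, and the pair itself can be ordered 2 ways.
So the count is 2·(7)! = 10080.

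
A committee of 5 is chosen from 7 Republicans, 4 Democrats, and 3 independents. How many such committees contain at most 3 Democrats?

Split by how many Democrats are chosen (0 through 3).
Sum: C(4,0)·C(10,5) + C(4,1)·C(10,4) + C(4,2)·C(10,3) + C(4,3)·C(10,2) = 252 + 840 + 720 + 180 = 1992.

1992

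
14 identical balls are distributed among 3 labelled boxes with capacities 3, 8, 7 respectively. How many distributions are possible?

14

Without the upper bounds there are C(16,2) = 120 ways to split 14 among 3 boxes.
Subtract solutions that violate a single cap (substitute x_i' = x_i − (cap_i+1)): x_1 ≥ 4 gives C(12,2) = 66; x_2 ≥ 9 gives C(7,2) = 21; x_3 ≥ 8 gives C(8,2) = 28. Together 115.
Add back pairs where two caps are both exceeded: 3 + 6 + 0 = 9.
By inclusion–exclusion the count is 120 − 115 + 9 = 14.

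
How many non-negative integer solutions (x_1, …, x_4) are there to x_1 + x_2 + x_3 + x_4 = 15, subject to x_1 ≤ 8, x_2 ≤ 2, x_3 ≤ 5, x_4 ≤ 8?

Without the upper bounds there are C(18,3) = 816 ways to split 15 among 4 variables.
Subtract solutions that violate a single cap (substitute x_i' = x_i − (cap_i+1)): x_1 ≥ 9 gives C(9,3) = 84; x_2 ≥ 3 gives C(15,3) = 455; x_3 ≥ 6 gives C(12,3) = 220; x_4 ≥ 9 gives C(9,3) = 84. Together 843.
Add back pairs where two caps are both exceeded: 20 + 1 + 0 + 84 + 20 + 1 = 126.
By inclusion–exclusion the count is 816 − 843 + 126 = 99.

99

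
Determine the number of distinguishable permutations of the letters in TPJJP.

Letter multiplicities in TPJJP: J×2, P×2, T×1.
The number of distinct arrangements is 5!/(2!·2!) = 120/4 = 30.

30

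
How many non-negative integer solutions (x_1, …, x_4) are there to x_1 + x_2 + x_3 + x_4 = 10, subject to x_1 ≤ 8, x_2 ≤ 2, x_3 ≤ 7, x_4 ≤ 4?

By stars and bars, unrestricted non-negative solutions to x_1+…+x_4 = 10 number C(10+3,3) = 286.
Subtract solutions that violate a single cap (substitute x_i' = x_i − (cap_i+1)): x_1 ≥ 9 gives C(4,3) = 4; x_2 ≥ 3 gives C(10,3) = 120; x_3 ≥ 8 gives C(5,3) = 10; x_4 ≥ 5 gives C(8,3) = 56. Together 190.
Add back pairs where two caps are both exceeded: 0 + 0 + 0 + 0 + 10 + 0 = 10.
By inclusion–exclusion the count is 286 − 190 + 10 = 106.

106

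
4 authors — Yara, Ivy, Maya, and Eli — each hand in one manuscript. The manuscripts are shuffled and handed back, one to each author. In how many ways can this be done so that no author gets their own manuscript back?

Let Aᵢ be the assignments in which author i gets their own manuscript. We want the size of the complement of A₁∪…∪A_4.
By inclusion–exclusion this is Σ_{j=0}^{4} (−1)^j C(4,j)·(4−j)!.
Computing: 24 − 24 + 12 − 4 + 1 = 9.

9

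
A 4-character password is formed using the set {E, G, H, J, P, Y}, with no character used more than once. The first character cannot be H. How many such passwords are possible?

300

The first character has 6−1 = 5 choices (anything except H).
The remaining 3 characters are filled from the other 5 symbols without repetition: 5 × 4 × 3 = 60.
Total: 5 × 60 = 300.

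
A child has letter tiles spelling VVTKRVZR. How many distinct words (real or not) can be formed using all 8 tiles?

3360

The 8 letters of VVTKRVZR have repeats: R appearing twice and V appearing 3 times.
The number of distinct arrangements is 8!/(3!·2!) = 40320/12 = 3360.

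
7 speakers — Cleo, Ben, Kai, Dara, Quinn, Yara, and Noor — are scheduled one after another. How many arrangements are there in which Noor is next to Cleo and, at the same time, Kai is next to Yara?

480

Treat {Noor,Cleo} as one block (2 orders) and {Kai,Yara} as another (2 orders).
That leaves 5 units to arrange: 2 × 2 × 5! = 4 × 120 = 480.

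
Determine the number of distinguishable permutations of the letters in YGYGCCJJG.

7560

The 9 letters of YGYGCCJJG have repeats: C appearing twice, G appearing 3 times, J appearing twice, and Y appearing twice.
So there are 9! / (3!·2!·2!·2!) = 7560 distinguishable arrangements.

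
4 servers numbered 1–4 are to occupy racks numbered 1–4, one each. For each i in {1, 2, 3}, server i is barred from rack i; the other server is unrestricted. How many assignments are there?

Let Aᵢ (for i ∈ {1, 2, 3}) be the placements that put server i in its forbidden rack. Any j of these fix j positions, leaving (4−j)! ways to fill the rest, and there are C(3,j) ways to pick which j.
By inclusion–exclusion, the number of valid placements is Σ_{j=0}^{3} (−1)^j C(3,j)·(4−j)!.
Computing: 24 − 18 + 6 − 1 = 11.

11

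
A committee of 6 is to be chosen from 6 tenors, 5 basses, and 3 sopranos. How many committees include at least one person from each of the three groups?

With no constraint there are C(14,6) = 3003 possible selections.
Subtract selections that omit an entire group: no tenors → C(8,6) = 28; no basses → C(9,6) = 84; no sopranos → C(11,6) = 462.
Add back selections omitting two groups (i.e. drawn from a single group): C(6,6) + C(5,6) + C(3,6) = 1.
By inclusion–exclusion: 3003 − 574 + 1 = 2430.

2430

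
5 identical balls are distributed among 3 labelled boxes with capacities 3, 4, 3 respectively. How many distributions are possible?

14

Without the upper bounds there are C(7,2) = 21 ways to split 5 among 3 boxes.
Subtract solutions that violate a single cap (substitute x_i' = x_i − (cap_i+1)): x_1 ≥ 4 gives C(3,2) = 3; x_2 ≥ 5 gives C(2,2) = 1; x_3 ≥ 4 gives C(3,2) = 3. Together 7.
No two caps can be exceeded simultaneously, so the pair terms are all 0.
By inclusion–exclusion the count is 21 − 7 + 0 = 14.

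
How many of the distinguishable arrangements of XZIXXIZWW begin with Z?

Fix Z in the first position and arrange the remaining 8 letters.
Those 8 letters have I appearing twice, W appearing twice, and X appearing 3 times, giving (8)!/(3!·2!·2!) = 1680.

1680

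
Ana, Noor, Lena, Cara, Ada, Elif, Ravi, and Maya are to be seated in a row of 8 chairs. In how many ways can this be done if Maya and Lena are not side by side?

There are 8! = 40320 arrangements in all. If Maya and Lena are adjacent, merging them into one block gives 2·(7)! = 10080 arrangements.
Complementary counting: 40320 − 10080 = 30240.

30240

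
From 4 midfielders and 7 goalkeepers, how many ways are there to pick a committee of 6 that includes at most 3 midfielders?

441

Split by how many midfielders are chosen (0 through 3).
Sum: C(4,0)·C(7,6) + C(4,1)·C(7,5) + C(4,2)·C(7,4) + C(4,3)·C(7,3) = 7 + 84 + 210 + 140 = 441.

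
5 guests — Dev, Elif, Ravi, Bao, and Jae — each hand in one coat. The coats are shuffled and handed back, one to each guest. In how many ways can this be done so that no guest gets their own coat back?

44

Let Aᵢ be the assignments in which guest i gets their own coat. We want the size of the complement of A₁∪…∪A_5.
By inclusion–exclusion this is Σ_{j=0}^{5} (−1)^j C(5,j)·(5−j)!.
Computing: 120 − 120 + 60 − 20 + 5 − 1 = 44.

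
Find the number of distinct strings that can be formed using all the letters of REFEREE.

REFEREE has 7 letters with E appearing 4 times and R appearing twice.
So there are 7! / (4!·2!) = 105 distinguishable arrangements.

105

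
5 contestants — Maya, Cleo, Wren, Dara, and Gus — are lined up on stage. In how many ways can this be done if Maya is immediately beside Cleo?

48

Glue Maya and Cleo into one block (2 internal orders), leaving 4 units to arrange in a row.
So the count is 2·(4)! = 48.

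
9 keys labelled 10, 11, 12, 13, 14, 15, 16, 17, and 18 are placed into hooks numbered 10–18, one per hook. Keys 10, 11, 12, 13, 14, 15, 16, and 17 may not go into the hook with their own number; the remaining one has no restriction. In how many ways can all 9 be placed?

Let Aᵢ (for 10 ≤ i ≤ 17) be the placements that put key i in its forbidden hook. Any j of these fix j positions, leaving (9−j)! ways to fill the rest, and there are C(8,j) ways to pick which j.
By inclusion–exclusion, the number of valid placements is Σ_{j=0}^{8} (−1)^j C(8,j)·(9−j)!.
Computing: 362880 − 322560 + 141120 − 40320 + 8400 − 1344 + 168 − 16 + 1 = 148329.

148329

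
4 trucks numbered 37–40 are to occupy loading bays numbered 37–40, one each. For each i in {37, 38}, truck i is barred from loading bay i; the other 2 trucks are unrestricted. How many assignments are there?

Let Aᵢ (for i ∈ {37, 38}) be the placements that put truck i in its forbidden loading bay. Any j of these fix j positions, leaving (4−j)! ways to fill the rest, and there are C(2,j) ways to pick which j.
By inclusion–exclusion, the number of valid placements is Σ_{j=0}^{2} (−1)^j C(2,j)·(4−j)!.
Computing: 24 − 12 + 2 = 14.

14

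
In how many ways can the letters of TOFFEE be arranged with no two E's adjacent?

120

There are 6!/(2!·2!) = 180 arrangements of TOFFEE in total.
If the two E's are adjacent, glue them into one block, leaving 5 items to arrange: (5)!/(2!) = 60 ways.
Hence 180 − 60 = 120.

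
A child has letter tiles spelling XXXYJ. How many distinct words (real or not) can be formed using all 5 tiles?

20

Letter multiplicities in XXXYJ: J×1, X×3, Y×1.
So there are 5! / (3!) = 20 distinguishable arrangements.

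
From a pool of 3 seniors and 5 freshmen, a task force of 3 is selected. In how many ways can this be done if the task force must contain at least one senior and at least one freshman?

Total 3-person selections from all 8: C(8,3) = 56.
Selections missing a whole group: no seniors → C(5,3) = 10; no freshmen → C(3,3) = 1.
Both groups omitted at once is impossible, so 56 − 11 = 45.

45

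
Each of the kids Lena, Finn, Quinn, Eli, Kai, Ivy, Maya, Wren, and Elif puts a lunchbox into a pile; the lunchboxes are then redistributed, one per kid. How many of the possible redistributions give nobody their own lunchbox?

133496

Count assignments avoiding every fixed point. For any j of the 9 kids fixed to their own lunchbox, the other 9−j can be arranged in (9−j)! ways.
By inclusion–exclusion this is Σ_{j=0}^{9} (−1)^j C(9,j)·(9−j)!.
Computing: 362880 − 362880 + 181440 − 60480 + 15120 − 3024 + 504 − 72 + 9 − 1 = 133496.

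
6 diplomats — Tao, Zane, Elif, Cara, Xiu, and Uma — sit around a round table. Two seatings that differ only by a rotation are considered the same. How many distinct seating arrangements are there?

Around a circle, 6 distinct people have 6!/6 = (5)! = 120 rotationally distinct seatings.

120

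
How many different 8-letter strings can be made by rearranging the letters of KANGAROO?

The 8 letters of KANGAROO have repeats: A appearing twice and O appearing twice.
So there are 8! / (2!·2!) = 10080 distinguishable arrangements.

10080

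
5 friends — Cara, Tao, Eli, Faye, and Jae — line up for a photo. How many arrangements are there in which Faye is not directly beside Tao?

72

There are 5! = 120 arrangements in all. If Faye and Tao are adjacent, merging them into one block gives 2·(4)! = 48 arrangements.
Complementary counting: 120 − 48 = 72.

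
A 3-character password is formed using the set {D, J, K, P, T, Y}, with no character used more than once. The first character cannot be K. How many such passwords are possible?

The first character has 6−1 = 5 choices (anything except K).
The remaining 2 characters are filled from the other 5 symbols without repetition: 5 × 4 = 20.
Total: 5 × 20 = 100.

100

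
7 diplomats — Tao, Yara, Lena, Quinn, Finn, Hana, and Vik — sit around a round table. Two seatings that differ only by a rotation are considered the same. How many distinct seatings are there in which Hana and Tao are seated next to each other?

Glue Hana and Tao into a block (2 internal orders). Seating 6 units around a circle gives (5)! arrangements.
So 2 × (5)! = 2 × 120 = 240.

240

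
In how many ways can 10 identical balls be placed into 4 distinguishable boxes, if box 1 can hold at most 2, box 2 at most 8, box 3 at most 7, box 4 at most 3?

By stars and bars, unrestricted non-negative solutions to x_1+…+x_4 = 10 number C(10+3,3) = 286.
Subtract solutions that violate a single cap (substitute x_i' = x_i − (cap_i+1)): x_1 ≥ 3 gives C(10,3) = 120; x_2 ≥ 9 gives C(4,3) = 4; x_3 ≥ 8 gives C(5,3) = 10; x_4 ≥ 4 gives C(9,3) = 84. Together 218.
Add back pairs where two caps are both exceeded: 0 + 0 + 20 + 0 + 0 + 0 = 20.
By inclusion–exclusion the count is 286 − 218 + 20 = 88.

88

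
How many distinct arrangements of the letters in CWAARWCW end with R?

Fix R in the last position and arrange the remaining 7 letters.
Those 7 letters have A appearing twice, C appearing twice, and W appearing 3 times, giving (7)!/(3!·2!·2!) = 210.

210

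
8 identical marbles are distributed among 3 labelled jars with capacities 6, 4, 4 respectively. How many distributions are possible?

Without the upper bounds there are C(10,2) = 45 ways to split 8 among 3 jars.
Subtract solutions that violate a single cap (substitute x_i' = x_i − (cap_i+1)): x_1 ≥ 7 gives C(3,2) = 3; x_2 ≥ 5 gives C(5,2) = 10; x_3 ≥ 5 gives C(5,2) = 10. Together 23.
No two caps can be exceeded simultaneously, so the pair terms are all 0.
By inclusion–exclusion the count is 45 − 23 + 0 = 22.

22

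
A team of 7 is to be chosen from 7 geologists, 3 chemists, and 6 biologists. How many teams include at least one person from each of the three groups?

9569

Total 7-person selections from all 16: C(16,7) = 11440.
Selections missing a whole group: no geologists → C(9,7) = 36; no chemists → C(13,7) = 1716; no biologists → C(10,7) = 120.
Add back selections omitting two groups (i.e. drawn from a single group): C(7,7) + C(3,7) + C(6,7) = 1.
By inclusion–exclusion: 11440 − 1872 + 1 = 9569.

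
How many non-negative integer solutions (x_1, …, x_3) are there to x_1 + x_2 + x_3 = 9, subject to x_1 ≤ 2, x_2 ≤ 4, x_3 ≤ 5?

By stars and bars, unrestricted non-negative solutions to x_1+…+x_3 = 9 number C(9+2,2) = 55.
Subtract solutions that violate a single cap (substitute x_i' = x_i − (cap_i+1)): x_1 ≥ 3 gives C(8,2) = 28; x_2 ≥ 5 gives C(6,2) = 15; x_3 ≥ 6 gives C(5,2) = 10. Together 53.
Add back pairs where two caps are both exceeded: 3 + 1 + 0 = 4.
By inclusion–exclusion the count is 55 − 53 + 4 = 6.

6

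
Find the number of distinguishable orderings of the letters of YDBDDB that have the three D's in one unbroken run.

12

Treat the 3 copies of D as a single block. The multiset to arrange is then {DDD, B, B, Y}, 4 items in all.
That gives (4)!/(2!) = 12 arrangements.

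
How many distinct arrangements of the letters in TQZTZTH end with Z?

120

With the last slot taken by Z, it remains to arrange the other 6 letters (TQTZTH).
Those 6 letters have T appearing 3 times, giving (6)!/(3!) = 120.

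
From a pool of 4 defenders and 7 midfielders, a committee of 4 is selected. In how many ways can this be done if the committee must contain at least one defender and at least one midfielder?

Unrestricted: C(11,4) = 330 ways to pick any 4 of the 11.
Subtract selections that omit an entire group: no defenders → C(7,4) = 35; no midfielders → C(4,4) = 1.
Both groups omitted at once is impossible, so 330 − 36 = 294.

294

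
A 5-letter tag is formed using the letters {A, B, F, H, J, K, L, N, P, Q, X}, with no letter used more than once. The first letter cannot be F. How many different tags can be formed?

50400

The first letter has 11−1 = 10 choices (anything except F).
The remaining 4 letters are filled from the other 10 symbols without repetition: 10 × 9 × 8 × 7 = 5040.
Total: 10 × 5040 = 50400.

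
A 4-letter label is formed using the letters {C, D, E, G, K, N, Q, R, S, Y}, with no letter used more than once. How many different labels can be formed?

5040

Choose and order 4 of the 10 symbols: the first letter has 10 options, the next 9, then 8, 7.
10 × 9 × 8 × 7 = 5040.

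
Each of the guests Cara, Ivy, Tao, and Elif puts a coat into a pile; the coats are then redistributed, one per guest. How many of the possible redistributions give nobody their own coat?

9

This is the derangement count D_4: permutations of 4 items with no fixed point.
By inclusion–exclusion this is Σ_{j=0}^{4} (−1)^j C(4,j)·(4−j)!.
Computing: 24 − 24 + 12 − 4 + 1 = 9.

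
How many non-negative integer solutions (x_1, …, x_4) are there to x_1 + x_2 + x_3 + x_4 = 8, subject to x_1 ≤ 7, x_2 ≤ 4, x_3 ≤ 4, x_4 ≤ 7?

123

Without the upper bounds there are C(11,3) = 165 ways to split 8 among 4 variables.
Subtract solutions that violate a single cap (substitute x_i' = x_i − (cap_i+1)): x_1 ≥ 8 gives C(3,3) = 1; x_2 ≥ 5 gives C(6,3) = 20; x_3 ≥ 5 gives C(6,3) = 20; x_4 ≥ 8 gives C(3,3) = 1. Together 42.
No two caps can be exceeded simultaneously, so the pair terms are all 0.
By inclusion–exclusion the count is 165 − 42 + 0 = 123.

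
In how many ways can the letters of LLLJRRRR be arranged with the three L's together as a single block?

Treat the 3 copies of L as a single block. The multiset to arrange is then {LLL, J, R, R, R, R}, 6 items in all.
That gives (6)!/(4!) = 30 arrangements.

30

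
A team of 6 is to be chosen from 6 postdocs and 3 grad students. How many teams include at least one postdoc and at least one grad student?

Unrestricted: C(9,6) = 84 ways to pick any 6 of the 9.
Selections missing a whole group: no postdocs → C(3,6) = 0; no grad students → C(6,6) = 1.
Both groups omitted at once is impossible, so 84 − 1 = 83.

83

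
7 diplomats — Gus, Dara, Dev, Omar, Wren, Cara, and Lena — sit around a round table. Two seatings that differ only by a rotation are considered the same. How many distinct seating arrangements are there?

Fix one person's seat to break rotational symmetry; the remaining 6 people can be arranged in (6)! = 720 ways.

720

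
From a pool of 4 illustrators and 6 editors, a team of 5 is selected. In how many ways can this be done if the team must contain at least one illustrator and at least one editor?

With no constraint there are C(10,5) = 252 possible selections.
Selections missing a whole group: no illustrators → C(6,5) = 6; no editors → C(4,5) = 0.
Both groups omitted at once is impossible, so 252 − 6 = 246.

246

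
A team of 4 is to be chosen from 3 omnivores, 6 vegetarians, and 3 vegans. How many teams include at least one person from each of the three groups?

Unrestricted: C(12,4) = 495 ways to pick any 4 of the 12.
Subtract selections that omit an entire group: no omnivores → C(9,4) = 126; no vegetarians → C(6,4) = 15; no vegans → C(9,4) = 126.
Add back selections omitting two groups (i.e. drawn from a single group): C(3,4) + C(6,4) + C(3,4) = 15.
By inclusion–exclusion: 495 − 267 + 15 = 243.

243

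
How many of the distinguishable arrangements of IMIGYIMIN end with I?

3360

Fix I in the last position and arrange the remaining 8 letters.
Those 8 letters have I appearing 3 times and M appearing twice, giving (8)!/(3!·2!) = 3360.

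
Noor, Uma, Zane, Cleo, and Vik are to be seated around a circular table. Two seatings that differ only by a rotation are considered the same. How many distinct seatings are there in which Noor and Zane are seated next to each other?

Glue Noor and Zane into a block (2 internal orders). Seating 4 units around a circle gives (3)! arrangements.
So 2 × (3)! = 2 × 6 = 12.

12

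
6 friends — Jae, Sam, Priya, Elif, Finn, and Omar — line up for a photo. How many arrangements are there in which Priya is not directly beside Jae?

480

There are 6! = 720 arrangements in all. If Priya and Jae are adjacent, merging them into one block gives 2·(5)! = 240 arrangements.
So 720 − 240 = 480 arrangements keep them apart.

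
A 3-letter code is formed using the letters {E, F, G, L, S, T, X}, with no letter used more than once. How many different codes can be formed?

With no repetition, fill the 3 letters in order: 7 choices, then 6, down to 5.
That product is 7 × 6 × 5 = 210.

210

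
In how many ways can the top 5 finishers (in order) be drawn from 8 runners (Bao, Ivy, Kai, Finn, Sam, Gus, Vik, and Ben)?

There are 8 choices for 1st place, 7 for 2nd, and so on down to 4 for position 5.
That gives 8 × 7 × 6 × 5 × 4 = 6720.

6720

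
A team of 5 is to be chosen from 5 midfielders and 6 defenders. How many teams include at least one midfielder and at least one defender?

Total 5-person selections from all 11: C(11,5) = 462.
Selections missing a whole group: no midfielders → C(6,5) = 6; no defenders → C(5,5) = 1.
Both groups omitted at once is impossible, so 462 − 7 = 455.

455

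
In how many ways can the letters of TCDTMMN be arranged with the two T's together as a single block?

360

Treat the 2 copies of T as a single block. The multiset to arrange is then {TT, C, D, M, M, N}, 6 items in all.
That gives (6)!/(2!) = 360 arrangements.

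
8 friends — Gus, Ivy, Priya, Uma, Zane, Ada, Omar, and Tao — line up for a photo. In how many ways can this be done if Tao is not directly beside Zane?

30240

There are 8! = 40320 arrangements in all. If Tao and Zane are adjacent, merging them into one block gives 2·(7)! = 10080 arrangements.
Complementary counting: 40320 − 10080 = 30240.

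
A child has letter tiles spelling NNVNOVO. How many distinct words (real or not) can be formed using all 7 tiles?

Letter multiplicities in NNVNOVO: N×3, O×2, V×2.
The number of distinct arrangements is 7!/(3!·2!·2!) = 5040/24 = 210.

210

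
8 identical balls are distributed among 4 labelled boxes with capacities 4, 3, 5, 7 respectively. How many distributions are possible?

Without the upper bounds there are C(11,3) = 165 ways to split 8 among 4 boxes.
Subtract solutions that violate a single cap (substitute x_i' = x_i − (cap_i+1)): x_1 ≥ 5 gives C(6,3) = 20; x_2 ≥ 4 gives C(7,3) = 35; x_3 ≥ 6 gives C(5,3) = 10; x_4 ≥ 8 gives C(3,3) = 1. Together 66.
No two caps can be exceeded simultaneously, so the pair terms are all 0.
By inclusion–exclusion the count is 165 − 66 + 0 = 99.

99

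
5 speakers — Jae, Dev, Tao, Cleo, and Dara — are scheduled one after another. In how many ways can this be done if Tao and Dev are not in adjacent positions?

Of the 5! = 120 arrangements, those with Tao and Dev adjacent number 2 × 4! = 48 (treat the pair as a block with 2 internal orders).
Complementary counting: 120 − 48 = 72.

72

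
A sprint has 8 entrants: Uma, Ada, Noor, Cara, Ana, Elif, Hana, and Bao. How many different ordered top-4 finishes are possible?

There are 8 choices for 1st place, 7 for 2nd, and so on down to 5 for position 4.
That gives 8 × 7 × 6 × 5 = 1680.

1680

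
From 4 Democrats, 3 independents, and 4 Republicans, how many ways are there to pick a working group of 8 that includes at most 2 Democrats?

46

Split by how many Democrats are chosen (0 through 2).
Sum: C(4,0)·C(7,8) + C(4,1)·C(7,7) + C(4,2)·C(7,6) = 0 + 4 + 42 = 46.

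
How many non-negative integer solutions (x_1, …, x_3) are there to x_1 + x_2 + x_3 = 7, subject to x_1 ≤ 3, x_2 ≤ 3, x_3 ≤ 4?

10

Ignoring the caps, the number of non-negative solutions to x_1+…+x_3 = 7 is C(9,2) = 36.
Subtract solutions that violate a single cap (substitute x_i' = x_i − (cap_i+1)): x_1 ≥ 4 gives C(5,2) = 10; x_2 ≥ 4 gives C(5,2) = 10; x_3 ≥ 5 gives C(4,2) = 6. Together 26.
No two caps can be exceeded simultaneously, so the pair terms are all 0.
By inclusion–exclusion the count is 36 − 26 + 0 = 10.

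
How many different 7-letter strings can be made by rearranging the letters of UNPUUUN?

The 7 letters of UNPUUUN have repeats: N appearing twice and U appearing 4 times.
The number of distinct arrangements is 7!/(4!·2!) = 5040/48 = 105.

105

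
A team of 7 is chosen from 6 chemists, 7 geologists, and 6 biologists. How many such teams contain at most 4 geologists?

Split by how many geologists are chosen (0 through 4).
Sum: C(7,0)·C(12,7) + C(7,1)·C(12,6) + C(7,2)·C(12,5) + C(7,3)·C(12,4) + C(7,4)·C(12,3) = 792 + 6468 + 16632 + 17325 + 7700 = 48917.

48917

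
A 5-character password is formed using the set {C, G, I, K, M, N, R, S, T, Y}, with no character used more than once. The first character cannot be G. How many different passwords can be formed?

27216

The first character has 10−1 = 9 choices (anything except G).
The remaining 4 characters are filled from the other 9 symbols without repetition: 9 × 8 × 7 × 6 = 3024.
Total: 9 × 3024 = 27216.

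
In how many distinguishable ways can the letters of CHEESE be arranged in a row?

Letter multiplicities in CHEESE: C×1, E×3, H×1, S×1.
The number of distinct arrangements is 6!/(3!) = 720/6 = 120.

120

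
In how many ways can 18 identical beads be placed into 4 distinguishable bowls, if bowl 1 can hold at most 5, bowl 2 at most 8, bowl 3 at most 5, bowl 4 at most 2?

By stars and bars, unrestricted non-negative solutions to x_1+…+x_4 = 18 number C(18+3,3) = 1330.
Subtract solutions that violate a single cap (substitute x_i' = x_i − (cap_i+1)): x_1 ≥ 6 gives C(15,3) = 455; x_2 ≥ 9 gives C(12,3) = 220; x_3 ≥ 6 gives C(15,3) = 455; x_4 ≥ 3 gives C(18,3) = 816. Together 1946.
Add back pairs where two caps are both exceeded: 20 + 84 + 220 + 20 + 84 + 220 = 648.
Subtract triples: 0 + 1 + 20 + 1 = 22.
By inclusion–exclusion the count is 1330 − 1946 + 648 − 22 = 10.

10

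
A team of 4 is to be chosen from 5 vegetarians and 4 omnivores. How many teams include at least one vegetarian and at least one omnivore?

Unrestricted: C(9,4) = 126 ways to pick any 4 of the 9.
Selections missing a whole group: no vegetarians → C(4,4) = 1; no omnivores → C(5,4) = 5.
Both groups omitted at once is impossible, so 126 − 6 = 120.

120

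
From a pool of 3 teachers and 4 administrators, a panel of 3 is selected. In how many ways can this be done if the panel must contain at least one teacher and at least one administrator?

Unrestricted: C(7,3) = 35 ways to pick any 3 of the 7.
Selections missing a whole group: no teachers → C(4,3) = 4; no administrators → C(3,3) = 1.
Both groups omitted at once is impossible, so 35 − 5 = 30.

30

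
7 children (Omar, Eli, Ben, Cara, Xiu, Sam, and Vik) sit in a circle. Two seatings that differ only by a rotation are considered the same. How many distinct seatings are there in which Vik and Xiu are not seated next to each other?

480

Without the restriction there are (6)! = 720 seatings.
Seatings with Vik beside Xiu: treat them as a block with 2 internal orders, giving 2 × (5)! = 240.
Subtracting, 720 − 240 = 480.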